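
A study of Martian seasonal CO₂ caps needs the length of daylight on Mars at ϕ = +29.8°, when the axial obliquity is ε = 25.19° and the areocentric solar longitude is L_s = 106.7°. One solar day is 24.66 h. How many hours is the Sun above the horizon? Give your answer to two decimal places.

sin δ = sin 25.19° × sin 106.7° = 0.40767, so δ = +24.059°.
cos h₀ = −tan ϕ · tan δ = −tan(+29.8°) × tan(+24.059°) = -0.2557, so h₀ = 1.8294 rad = 104.81°.
Daylight = 2h₀/(2π) × 24.66 h = (1.8294/π) × 24.66 = 14.36 h.

14.36 h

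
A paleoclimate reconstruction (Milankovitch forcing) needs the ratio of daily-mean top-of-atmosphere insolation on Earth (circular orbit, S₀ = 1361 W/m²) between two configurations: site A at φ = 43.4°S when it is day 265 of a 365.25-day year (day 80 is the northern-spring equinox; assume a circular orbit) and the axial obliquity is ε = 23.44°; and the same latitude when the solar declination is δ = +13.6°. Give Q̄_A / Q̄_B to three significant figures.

— Configuration A (φ=-43.4°):
Solar longitude: λ_s = 360° × (265 − 80)/365.25 = 182.341°.
sin δ = sin 23.44° × sin 182.341° = -0.01625, so δ = -0.931°.
cos H₀ = −tan(-43.4°) tan(-0.931°) = -0.0154, H₀ = 1.5862 rad.
Bracket: H₀ sin φ sin δ + cos φ cos δ sin H₀ = 1.5862×-0.68709×-0.01625 + 0.72657×0.99987×0.99988 = 0.017710 + 0.726388 = 0.744098.
Q̄ = (S₀/π) × [bracket] = (1361/π) × 0.744098 = 322.36 W/m².
— Configuration B (φ=-43.4°):
cos H₀ = −tan(-43.4°) tan(+13.600°) = 0.2288, H₀ = 1.3400 rad.
Bracket: H₀ sin φ sin δ + cos φ cos δ sin H₀ = 1.3400×-0.68709×0.23514 + 0.72657×0.97196×0.97348 = -0.216494 + 0.687469 = 0.470975.
Q̄ = (S₀/π) × [bracket] = (1361/π) × 0.470975 = 204.04 W/m².
Ratio Q̄_A / Q̄_B = 322.36 / 204.04 = 1.580.

Q̄_A / Q̄_B ≈ 1.58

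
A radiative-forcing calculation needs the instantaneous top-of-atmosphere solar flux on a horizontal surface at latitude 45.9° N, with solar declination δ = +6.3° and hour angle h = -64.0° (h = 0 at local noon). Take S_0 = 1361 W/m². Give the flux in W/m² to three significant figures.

cos θ_z = sin ϕ sin δ + cos ϕ cos δ cos h = 0.078803 + 0.303226 = 0.382029.
Flux = S_0 · cos θ_z = 1361 × 0.382029 = 519.9 W/m².

520 W/m²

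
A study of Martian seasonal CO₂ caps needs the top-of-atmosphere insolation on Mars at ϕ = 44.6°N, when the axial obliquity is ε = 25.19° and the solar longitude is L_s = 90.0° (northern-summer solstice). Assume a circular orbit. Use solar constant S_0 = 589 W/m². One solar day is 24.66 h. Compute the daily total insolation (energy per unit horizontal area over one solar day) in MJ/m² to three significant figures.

Solar declination: sin δ = sin ε · sin L_s = sin 25.19° × sin 90.0° = 0.42562, so δ = +25.190°.
cos h₀ = −tan(+44.6°) tan(+25.190°) = -0.4638, h₀ = 2.0531 rad.
Bracket: h₀ sin ϕ sin δ + cos ϕ cos δ sin h₀ = 2.0531×0.70215×0.42562 + 0.71203×0.90490×0.88592 = 0.613567 + 0.570812 = 1.184379.
Q̄ = (S_0/π) × [bracket] = (589/π) × 1.184379 = 222.05 W/m².
Daily total = Q̄ × 24.66 h × 3600 s/h = 222.05 × 24.66 × 3600 / 10⁶ = 19.71 MJ/m².

19.7 MJ/m²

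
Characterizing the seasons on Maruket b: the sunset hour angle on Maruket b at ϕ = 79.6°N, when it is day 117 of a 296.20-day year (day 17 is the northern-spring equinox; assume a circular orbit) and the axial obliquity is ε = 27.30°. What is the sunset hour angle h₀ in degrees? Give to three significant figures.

h₀ = 180°

Solar longitude: L_s = 360° × (117 − 17)/296.20 = 121.540°.
sin δ = sin 27.30° × sin 121.540° = 0.39090, so δ = +23.010°.
Sunrise equation: cos h₀ = −tan ϕ · tan δ = -2.3139 ≤ −1, so the host star never sets (polar day) and h₀ = π.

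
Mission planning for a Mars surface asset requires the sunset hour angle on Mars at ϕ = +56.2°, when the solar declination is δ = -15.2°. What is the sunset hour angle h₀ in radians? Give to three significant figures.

cos h₀ = −tan ϕ · tan δ = −tan(+56.2°) × tan(-15.200°) = 0.4059, so h₀ = 1.1529 rad = 66.06°.

h₀ = 1.15 rad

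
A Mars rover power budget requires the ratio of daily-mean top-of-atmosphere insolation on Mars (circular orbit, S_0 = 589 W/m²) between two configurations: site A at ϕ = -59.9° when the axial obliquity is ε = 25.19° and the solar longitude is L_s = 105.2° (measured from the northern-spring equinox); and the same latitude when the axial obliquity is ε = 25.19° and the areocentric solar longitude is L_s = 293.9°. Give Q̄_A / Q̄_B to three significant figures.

Q̄_A / Q̄_B ≈ 0.0410

— Configuration A (ϕ=-59.9°):
Solar declination: sin δ = sin ε · sin L_s = sin 25.19° × sin 105.2° = 0.41073, so δ = +24.251°.
cos h₀ = −tan(-59.9°) tan(+24.251°) = 0.7771, h₀ = 0.6807 rad.
Bracket: h₀ sin ϕ sin δ + cos ϕ cos δ sin h₀ = 0.6807×-0.86515×0.41073 + 0.50151×0.91176×0.62935 = -0.241882 + 0.287775 = 0.045893.
Q̄ = (S_0/π) × [bracket] = (589/π) × 0.045893 = 8.6042 W/m².
— Configuration B (ϕ=-59.9°):
sin δ = sin 25.19° × sin 293.9° = -0.38913, so δ = -22.900°.
cos h₀ = −tan(-59.9°) tan(-22.900°) = -0.7287, h₀ = 2.3872 rad.
Bracket: h₀ sin ϕ sin δ + cos ϕ cos δ sin h₀ = 2.3872×-0.86515×-0.38913 + 0.50151×0.92118×0.68482 = 0.803665 + 0.316374 = 1.120039.
Q̄ = (S_0/π) × [bracket] = (589/π) × 1.120039 = 209.99 W/m².
Ratio Q̄_A / Q̄_B = 8.6042 / 209.99 = 0.04097.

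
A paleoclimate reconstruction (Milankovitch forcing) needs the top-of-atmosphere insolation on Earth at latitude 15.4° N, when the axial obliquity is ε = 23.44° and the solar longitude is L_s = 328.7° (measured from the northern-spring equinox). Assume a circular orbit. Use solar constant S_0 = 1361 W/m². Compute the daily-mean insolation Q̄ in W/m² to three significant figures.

Solar declination: sin δ = sin ε · sin L_s = sin 23.44° × sin 328.7° = -0.20666, so δ = -11.927°.
cos h₀ = −tan(+15.4°) tan(-11.927°) = 0.0582, h₀ = 1.5126 rad.
Bracket: h₀ sin ϕ sin δ + cos ϕ cos δ sin h₀ = 1.5126×0.26556×-0.20666 + 0.96410×0.97841×0.99831 = -0.083012 + 0.941691 = 0.858679.
Q̄ = (S_0/π) × [bracket] = (1361/π) × 0.858679 = 372.0 W/m².

Q̄ ≈ 372 W/m²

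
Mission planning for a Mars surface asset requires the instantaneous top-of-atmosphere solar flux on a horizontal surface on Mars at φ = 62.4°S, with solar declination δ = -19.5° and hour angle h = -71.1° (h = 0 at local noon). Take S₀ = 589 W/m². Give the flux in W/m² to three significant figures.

258 W/m²

cos θ_z = sin φ sin δ + cos φ cos δ cos h = 0.295821 + 0.141462 = 0.437283.
Flux = S₀ · cos θ_z = 589 × 0.437283 = 257.6 W/m².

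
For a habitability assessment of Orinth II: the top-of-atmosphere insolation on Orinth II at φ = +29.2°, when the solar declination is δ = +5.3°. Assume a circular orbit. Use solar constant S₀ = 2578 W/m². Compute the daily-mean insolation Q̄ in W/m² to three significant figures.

Q̄ ≈ 772 W/m²

cos H₀ = −tan(+29.2°) tan(+5.300°) = -0.0518, H₀ = 1.6227 rad.
Bracket: H₀ sin φ sin δ + cos φ cos δ sin H₀ = 1.6227×0.48786×0.09237 + 0.87292×0.99572×0.99866 = 0.073125 + 0.868019 = 0.941144.
Q̄ = (S₀/π) × [bracket] = (2578/π) × 0.941144 = 772.3 W/m².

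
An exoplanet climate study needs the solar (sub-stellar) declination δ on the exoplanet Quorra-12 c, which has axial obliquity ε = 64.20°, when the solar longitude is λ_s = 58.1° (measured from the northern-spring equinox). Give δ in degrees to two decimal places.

δ = +49.85°

sin δ = sin ε · sin λ_s = sin 64.20° × sin 58.1° = 0.764345.
δ = arcsin(0.764345) = +49.85°.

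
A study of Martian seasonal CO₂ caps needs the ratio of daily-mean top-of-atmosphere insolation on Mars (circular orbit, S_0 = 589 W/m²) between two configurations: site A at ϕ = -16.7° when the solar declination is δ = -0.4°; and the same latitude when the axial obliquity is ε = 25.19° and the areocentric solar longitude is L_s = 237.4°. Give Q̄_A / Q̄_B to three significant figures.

Q̄_A / Q̄_B ≈ 0.905

— Configuration A (ϕ=-16.7°):
cos h₀ = −tan(-16.7°) tan(-0.400°) = -0.0021, h₀ = 1.5729 rad.
Bracket: h₀ sin ϕ sin δ + cos ϕ cos δ sin h₀ = 1.5729×-0.28736×-0.00698 + 0.95782×0.99998×1.00000 = 0.003155 + 0.957801 = 0.960956.
Q̄ = (S_0/π) × [bracket] = (589/π) × 0.960956 = 180.16 W/m².
— Configuration B (ϕ=-16.7°):
sin δ = sin 25.19° × sin 237.4° = -0.35857, so δ = -21.012°.
cos h₀ = −tan(-16.7°) tan(-21.012°) = -0.1152, h₀ = 1.6863 rad.
Bracket: h₀ sin ϕ sin δ + cos ϕ cos δ sin h₀ = 1.6863×-0.28736×-0.35857 + 0.95782×0.93350×0.99334 = 0.173754 + 0.888170 = 1.061924.
Q̄ = (S_0/π) × [bracket] = (589/π) × 1.061924 = 199.09 W/m².
Ratio Q̄_A / Q̄_B = 180.16 / 199.09 = 0.9049.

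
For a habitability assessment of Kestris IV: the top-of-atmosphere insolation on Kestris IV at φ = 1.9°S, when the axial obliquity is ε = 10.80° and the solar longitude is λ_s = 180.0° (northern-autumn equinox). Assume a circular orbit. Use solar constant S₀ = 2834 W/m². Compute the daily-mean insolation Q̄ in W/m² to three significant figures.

Q̄ ≈ 902 W/m²

Solar declination: sin δ = sin ε · sin λ_s = sin 10.80° × sin 180.0° = 0.00000, so δ = +0.000°.
cos H₀ = −tan(-1.9°) tan(+0.000°) = 0.0000, H₀ = 1.5708 rad.
Bracket: H₀ sin φ sin δ + cos φ cos δ sin H₀ = 1.5708×-0.03316×0.00000 + 0.99945×1.00000×1.00000 = -0.000000 + 0.999450 = 0.999450.
Q̄ = (S₀/π) × [bracket] = (2834/π) × 0.999450 = 901.6 W/m².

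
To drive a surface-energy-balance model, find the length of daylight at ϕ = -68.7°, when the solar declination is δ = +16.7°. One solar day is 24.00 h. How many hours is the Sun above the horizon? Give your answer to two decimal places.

cos h₀ = −tan ϕ · tan δ = −tan(-68.7°) × tan(+16.700°) = 0.7695, so h₀ = 0.6927 rad = 39.69°.
Daylight = 2h₀/(2π) × 24.00 h = (0.6927/π) × 24.00 = 5.29 h.

5.29 h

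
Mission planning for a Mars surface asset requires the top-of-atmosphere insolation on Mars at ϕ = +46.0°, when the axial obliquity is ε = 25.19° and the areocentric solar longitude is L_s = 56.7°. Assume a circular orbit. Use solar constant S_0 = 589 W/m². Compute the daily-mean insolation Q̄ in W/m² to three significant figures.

Q̄ ≈ 207 W/m²

sin δ = sin 25.19° × sin 56.7° = 0.35574, so δ = +20.839°.
cos h₀ = −tan(+46.0°) tan(+20.839°) = -0.3942, h₀ = 1.9760 rad.
Bracket: h₀ sin ϕ sin δ + cos ϕ cos δ sin h₀ = 1.9760×0.71934×0.35574 + 0.69466×0.93459×0.91904 = 0.505654 + 0.596661 = 1.102315.
Q̄ = (S_0/π) × [bracket] = (589/π) × 1.102315 = 206.7 W/m².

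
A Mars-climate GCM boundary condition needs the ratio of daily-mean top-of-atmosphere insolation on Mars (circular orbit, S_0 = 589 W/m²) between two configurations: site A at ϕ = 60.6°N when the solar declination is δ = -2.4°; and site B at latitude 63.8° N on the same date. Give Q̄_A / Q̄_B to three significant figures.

— Configuration A (ϕ=+60.6°):
cos h₀ = −tan(+60.6°) tan(-2.400°) = 0.0744, h₀ = 1.4963 rad.
Bracket: h₀ sin ϕ sin δ + cos ϕ cos δ sin h₀ = 1.4963×0.87121×-0.04188 + 0.49090×0.99912×0.99723 = -0.054594 + 0.489109 = 0.434515.
Q̄ = (S_0/π) × [bracket] = (589/π) × 0.434515 = 81.465 W/m².
— Configuration B (ϕ=+63.8°):
cos h₀ = −tan(+63.8°) tan(-2.400°) = 0.0852, h₀ = 1.4855 rad.
Bracket: h₀ sin ϕ sin δ + cos ϕ cos δ sin h₀ = 1.4855×0.89726×-0.04188 + 0.44151×0.99912×0.99637 = -0.055821 + 0.439520 = 0.383699.
Q̄ = (S_0/π) × [bracket] = (589/π) × 0.383699 = 71.938 W/m².
Ratio Q̄_A / Q̄_B = 81.465 / 71.938 = 1.132.

Q̄_A / Q̄_B ≈ 1.13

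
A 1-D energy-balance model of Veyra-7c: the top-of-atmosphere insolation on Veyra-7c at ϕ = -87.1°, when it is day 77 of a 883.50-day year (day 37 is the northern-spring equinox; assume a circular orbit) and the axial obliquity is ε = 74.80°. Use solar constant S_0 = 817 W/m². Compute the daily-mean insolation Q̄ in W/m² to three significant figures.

Solar longitude: L_s = 360° × (77 − 37)/883.50 = 16.299°.
sin δ = sin 74.80° × sin 16.299° = 0.27083, so δ = +15.714°.
cos h₀ = −tan(-87.1°) tan(+15.714°) = 5.5538 ≥ 1 ⇒ polar night, h₀ = 0 and Q̄ = 0.

Q̄ ≈ 0.00 W/m²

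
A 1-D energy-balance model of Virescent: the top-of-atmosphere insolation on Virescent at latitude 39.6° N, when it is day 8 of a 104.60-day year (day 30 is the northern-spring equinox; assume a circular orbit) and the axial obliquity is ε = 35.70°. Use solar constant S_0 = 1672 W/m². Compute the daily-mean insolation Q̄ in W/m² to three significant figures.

Q̄ ≈ 92.9 W/m²

Solar longitude: L_s = 360° × (8 − 30)/104.60 = -75.717°, i.e. -75.717° + 360° = 284.283°.
sin δ = sin 35.70° × sin 284.283° = -0.56550, so δ = -34.437°.
cos h₀ = −tan(+39.6°) tan(-34.437°) = 0.5672, h₀ = 0.9677 rad.
Bracket: h₀ sin ϕ sin δ + cos ϕ cos δ sin h₀ = 0.9677×0.63742×-0.56550 + 0.77051×0.82475×0.82356 = -0.348818 + 0.523354 = 0.174536.
Q̄ = (S_0/π) × [bracket] = (1672/π) × 0.174536 = 92.89 W/m².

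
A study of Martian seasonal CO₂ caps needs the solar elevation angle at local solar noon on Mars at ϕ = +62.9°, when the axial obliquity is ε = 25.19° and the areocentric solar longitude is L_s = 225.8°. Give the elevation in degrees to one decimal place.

sin δ = sin 25.19° × sin 225.8° = -0.30513, so δ = -17.766°.
At local noon the hour angle is zero, so the zenith angle equals |ϕ − δ| = |+62.9° − (-17.766°)| = 80.666°.
Elevation = 90° − 80.666° = 9.3°.

9.3°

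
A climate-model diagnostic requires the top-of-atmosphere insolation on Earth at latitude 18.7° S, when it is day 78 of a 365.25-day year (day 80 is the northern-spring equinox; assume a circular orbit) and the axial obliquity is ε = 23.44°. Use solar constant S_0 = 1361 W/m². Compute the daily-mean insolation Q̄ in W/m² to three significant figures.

Solar longitude: L_s = 360° × (78 − 80)/365.25 = -1.971°, i.e. -1.971° + 360° = 358.029°.
sin δ = sin 23.44° × sin 358.029° = -0.01368, so δ = -0.784°.
cos h₀ = −tan(-18.7°) tan(-0.784°) = -0.0046, h₀ = 1.5754 rad.
Bracket: h₀ sin ϕ sin δ + cos ϕ cos δ sin h₀ = 1.5754×-0.32061×-0.01368 + 0.94721×0.99991×0.99999 = 0.006910 + 0.947115 = 0.954025.
Q̄ = (S_0/π) × [bracket] = (1361/π) × 0.954025 = 413.3 W/m².

Q̄ ≈ 413 W/m²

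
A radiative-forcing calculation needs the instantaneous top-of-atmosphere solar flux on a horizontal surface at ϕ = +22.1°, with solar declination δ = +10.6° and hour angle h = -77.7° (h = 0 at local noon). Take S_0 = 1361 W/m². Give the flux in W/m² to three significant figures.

cos θ_z = sin ϕ sin δ + cos ϕ cos δ cos h = 0.069207 + 0.194011 = 0.263218.
Flux = S_0 · cos θ_z = 1361 × 0.263218 = 358.2 W/m².

358 W/m²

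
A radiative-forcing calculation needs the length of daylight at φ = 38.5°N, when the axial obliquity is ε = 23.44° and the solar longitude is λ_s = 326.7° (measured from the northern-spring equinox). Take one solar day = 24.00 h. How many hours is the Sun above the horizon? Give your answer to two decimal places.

Solar declination: sin δ = sin ε · sin λ_s = sin 23.44° × sin 326.7° = -0.21839, so δ = -12.615°.
cos H₀ = −tan φ · tan δ = −tan(+38.5°) × tan(-12.615°) = 0.1780, so H₀ = 1.3918 rad = 79.75°.
Daylight = 2H₀/(2π) × 24.00 h = (1.3918/π) × 24.00 = 10.63 h.

10.63 h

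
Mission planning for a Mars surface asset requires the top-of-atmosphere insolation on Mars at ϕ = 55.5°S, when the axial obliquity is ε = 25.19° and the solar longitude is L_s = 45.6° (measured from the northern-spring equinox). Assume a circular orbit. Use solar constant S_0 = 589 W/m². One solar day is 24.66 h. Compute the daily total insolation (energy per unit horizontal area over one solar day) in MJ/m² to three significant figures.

3.42 MJ/m²

Solar declination: sin δ = sin ε · sin L_s = sin 25.19° × sin 45.6° = 0.30409, so δ = +17.704°.
cos h₀ = −tan(-55.5°) tan(+17.704°) = 0.4645, h₀ = 1.0878 rad.
Bracket: h₀ sin ϕ sin δ + cos ϕ cos δ sin h₀ = 1.0878×-0.82413×0.30409 + 0.56641×0.95264×0.88560 = -0.272613 + 0.477856 = 0.205243.
Q̄ = (S_0/π) × [bracket] = (589/π) × 0.205243 = 38.480 W/m².
Daily total = Q̄ × 24.66 h × 3600 s/h = 38.480 × 24.66 × 3600 / 10⁶ = 3.416 MJ/m².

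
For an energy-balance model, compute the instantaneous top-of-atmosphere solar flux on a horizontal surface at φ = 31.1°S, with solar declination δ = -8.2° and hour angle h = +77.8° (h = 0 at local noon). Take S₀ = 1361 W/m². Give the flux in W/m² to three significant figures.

cos θ_z = sin φ sin δ + cos φ cos δ cos h = 0.073673 + 0.179100 = 0.252773.
Flux = S₀ · cos θ_z = 1361 × 0.252773 = 344.0 W/m².

344 W/m²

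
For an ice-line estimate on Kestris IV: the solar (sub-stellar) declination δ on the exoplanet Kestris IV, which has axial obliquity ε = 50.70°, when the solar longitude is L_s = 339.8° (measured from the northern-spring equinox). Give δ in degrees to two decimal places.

sin δ = sin ε · sin L_s = sin 50.70° × sin 339.8° = -0.267206.
δ = arcsin(-0.267206) = -15.50°.

δ = -15.50°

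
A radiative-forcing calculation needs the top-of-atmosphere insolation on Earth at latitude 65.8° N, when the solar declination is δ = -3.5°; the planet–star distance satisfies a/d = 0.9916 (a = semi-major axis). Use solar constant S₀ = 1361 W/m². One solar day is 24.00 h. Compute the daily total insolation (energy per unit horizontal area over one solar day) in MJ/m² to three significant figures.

cos H₀ = −tan(+65.8°) tan(-3.500°) = 0.1361, H₀ = 1.4343 rad.
Bracket: H₀ sin φ sin δ + cos φ cos δ sin H₀ = 1.4343×0.91212×-0.06105 + 0.40992×0.99813×0.99070 = -0.079869 + 0.405348 = 0.325479.
Inverse-square distance factor (a/d)² = 0.9916² = 0.983271.
Q̄ = (S₀/π) × 0.983271 × [bracket] = (1361/π) × 0.983271 × 0.325479 = 138.65 W/m².
Daily total = Q̄ × 24.00 h × 3600 s/h = 138.65 × 24.00 × 3600 / 10⁶ = 11.98 MJ/m².

12.0 MJ/m²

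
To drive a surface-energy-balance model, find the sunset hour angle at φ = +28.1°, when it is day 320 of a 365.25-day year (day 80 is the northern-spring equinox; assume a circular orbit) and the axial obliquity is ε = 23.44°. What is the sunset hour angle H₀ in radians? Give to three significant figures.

H₀ = 1.38 rad

Solar longitude: λ_s = 360° × (320 − 80)/365.25 = 236.550°.
sin δ = sin 23.44° × sin 236.550° = -0.33190, so δ = -19.384°.
cos H₀ = −tan φ · tan δ = −tan(+28.1°) × tan(-19.384°) = 0.1879, so H₀ = 1.3818 rad = 79.17°.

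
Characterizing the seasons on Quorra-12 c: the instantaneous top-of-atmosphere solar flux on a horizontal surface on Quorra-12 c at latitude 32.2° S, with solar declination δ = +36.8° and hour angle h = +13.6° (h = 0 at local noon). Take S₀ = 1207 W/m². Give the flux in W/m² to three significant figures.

cos θ_z = sin φ sin δ + cos φ cos δ cos h = -0.319205 + 0.658575 = 0.339370.
Flux = S₀ · cos θ_z = 1207 × 0.339370 = 409.6 W/m².

410 W/m²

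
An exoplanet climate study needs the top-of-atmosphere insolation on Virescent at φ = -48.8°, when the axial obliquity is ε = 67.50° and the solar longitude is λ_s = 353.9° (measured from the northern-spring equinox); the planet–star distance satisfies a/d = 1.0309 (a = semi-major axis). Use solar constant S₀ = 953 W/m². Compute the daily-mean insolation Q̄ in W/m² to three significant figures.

Q̄ ≈ 250 W/m²

Solar declination: sin δ = sin ε · sin λ_s = sin 67.50° × sin 353.9° = -0.09818, so δ = -5.634°.
cos H₀ = −tan(-48.8°) tan(-5.634°) = -0.1127, H₀ = 1.6837 rad.
Bracket: H₀ sin φ sin δ + cos φ cos δ sin H₀ = 1.6837×-0.75241×-0.09818 + 0.65869×0.99517×0.99363 = 0.124378 + 0.651333 = 0.775711.
Inverse-square distance factor (a/d)² = 1.0309² = 1.062755.
Q̄ = (S₀/π) × 1.062755 × [bracket] = (953/π) × 1.062755 × 0.775711 = 250.1 W/m².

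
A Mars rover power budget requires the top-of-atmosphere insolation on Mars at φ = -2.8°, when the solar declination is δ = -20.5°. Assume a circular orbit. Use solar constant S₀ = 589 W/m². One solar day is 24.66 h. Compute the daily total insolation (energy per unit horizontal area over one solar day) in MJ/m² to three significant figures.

16.0 MJ/m²

cos H₀ = −tan(-2.8°) tan(-20.500°) = -0.0183, H₀ = 1.5891 rad.
Bracket: H₀ sin φ sin δ + cos φ cos δ sin H₀ = 1.5891×-0.04885×-0.35021 + 0.99881×0.93667×0.99983 = 0.027186 + 0.935396 = 0.962582.
Q̄ = (S₀/π) × [bracket] = (589/π) × 0.962582 = 180.47 W/m².
Daily total = Q̄ × 24.66 h × 3600 s/h = 180.47 × 24.66 × 3600 / 10⁶ = 16.02 MJ/m².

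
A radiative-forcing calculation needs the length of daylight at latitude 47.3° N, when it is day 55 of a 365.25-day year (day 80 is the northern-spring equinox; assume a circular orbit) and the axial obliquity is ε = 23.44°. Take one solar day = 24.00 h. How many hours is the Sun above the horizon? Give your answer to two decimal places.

Solar longitude: λ_s = 360° × (55 − 80)/365.25 = -24.641°, i.e. -24.641° + 360° = 335.359°.
sin δ = sin 23.44° × sin 335.359° = -0.16585, so δ = -9.547°.
cos H₀ = −tan φ · tan δ = −tan(+47.3°) × tan(-9.547°) = 0.1823, so H₀ = 1.3875 rad = 79.50°.
Daylight = 2H₀/(2π) × 24.00 h = (1.3875/π) × 24.00 = 10.60 h.

10.60 h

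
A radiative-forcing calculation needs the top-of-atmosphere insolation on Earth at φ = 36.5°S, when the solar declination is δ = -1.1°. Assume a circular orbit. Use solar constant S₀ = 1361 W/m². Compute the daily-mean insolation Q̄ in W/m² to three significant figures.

cos H₀ = −tan(-36.5°) tan(-1.100°) = -0.0142, H₀ = 1.5850 rad.
Bracket: H₀ sin φ sin δ + cos φ cos δ sin H₀ = 1.5850×-0.59482×-0.01920 + 0.80386×0.99982×0.99990 = 0.018102 + 0.803635 = 0.821737.
Q̄ = (S₀/π) × [bracket] = (1361/π) × 0.821737 = 356.0 W/m².

Q̄ ≈ 356 W/m²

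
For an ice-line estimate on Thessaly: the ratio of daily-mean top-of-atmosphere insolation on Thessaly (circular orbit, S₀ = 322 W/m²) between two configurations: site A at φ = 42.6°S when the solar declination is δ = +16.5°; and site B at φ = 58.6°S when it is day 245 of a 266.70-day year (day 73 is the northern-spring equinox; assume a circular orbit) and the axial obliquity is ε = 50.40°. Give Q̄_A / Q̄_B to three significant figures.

— Configuration A (φ=-42.6°):
cos H₀ = −tan(-42.6°) tan(+16.500°) = 0.2724, H₀ = 1.2949 rad.
Bracket: H₀ sin φ sin δ + cos φ cos δ sin H₀ = 1.2949×-0.67688×0.28402 + 0.73610×0.95882×0.96219 = -0.248941 + 0.679102 = 0.430161.
Q̄ = (S₀/π) × [bracket] = (322/π) × 0.430161 = 44.090 W/m².
— Configuration B (φ=-58.6°):
Solar longitude: λ_s = 360° × (245 − 73)/266.70 = 232.171°.
sin δ = sin 50.40° × sin 232.171° = -0.60859, so δ = -37.487°.
cos H₀ = −tan(-58.6°) tan(-37.487°) = -1.2565 ≤ −1 ⇒ polar day, H₀ = π.
Bracket: H₀ sin φ sin δ + cos φ cos δ sin H₀ = 3.1416×-0.85355×-0.60859 + 0.52101×0.79349×0.00000 = 1.631942 + 0.000000 = 1.631942.
Q̄ = (S₀/π) × [bracket] = (322/π) × 1.631942 = 167.27 W/m².
Ratio Q̄_A / Q̄_B = 44.090 / 167.27 = 0.2636.

Q̄_A / Q̄_B ≈ 0.264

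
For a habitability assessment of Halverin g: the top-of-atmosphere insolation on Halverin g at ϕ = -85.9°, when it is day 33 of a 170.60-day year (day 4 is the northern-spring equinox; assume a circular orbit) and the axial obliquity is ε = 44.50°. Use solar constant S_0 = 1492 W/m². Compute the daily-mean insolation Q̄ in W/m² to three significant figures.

Q̄ ≈ 0.00 W/m²

Solar longitude: L_s = 360° × (33 − 4)/170.60 = 61.196°.
sin δ = sin 44.50° × sin 61.196° = 0.61419, so δ = +37.893°.
cos h₀ = −tan(-85.9°) tan(+37.893°) = 10.8575 ≥ 1 ⇒ polar night, h₀ = 0 and Q̄ = 0.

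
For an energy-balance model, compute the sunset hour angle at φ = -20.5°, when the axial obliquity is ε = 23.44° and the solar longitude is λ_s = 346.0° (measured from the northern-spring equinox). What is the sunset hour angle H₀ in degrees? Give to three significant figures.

H₀ = 92.1°

Solar declination: sin δ = sin ε · sin λ_s = sin 23.44° × sin 346.0° = -0.09623, so δ = -5.522°.
cos H₀ = −tan φ · tan δ = −tan(-20.5°) × tan(-5.522°) = -0.0361, so H₀ = 1.6070 rad = 92.07°.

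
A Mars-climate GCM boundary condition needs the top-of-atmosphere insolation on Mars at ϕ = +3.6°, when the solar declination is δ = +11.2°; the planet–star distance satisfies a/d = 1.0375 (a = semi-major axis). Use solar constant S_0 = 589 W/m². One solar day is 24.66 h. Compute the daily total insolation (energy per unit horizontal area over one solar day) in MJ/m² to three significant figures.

cos h₀ = −tan(+3.6°) tan(+11.200°) = -0.0125, h₀ = 1.5833 rad.
Bracket: h₀ sin ϕ sin δ + cos ϕ cos δ sin h₀ = 1.5833×0.06279×0.19423 + 0.99803×0.98096×0.99992 = 0.019309 + 0.978949 = 0.998258.
Inverse-square distance factor (a/d)² = 1.0375² = 1.076406.
Q̄ = (S_0/π) × 1.076406 × [bracket] = (589/π) × 1.076406 × 0.998258 = 201.46 W/m².
Daily total = Q̄ × 24.66 h × 3600 s/h = 201.46 × 24.66 × 3600 / 10⁶ = 17.88 MJ/m².

17.9 MJ/m²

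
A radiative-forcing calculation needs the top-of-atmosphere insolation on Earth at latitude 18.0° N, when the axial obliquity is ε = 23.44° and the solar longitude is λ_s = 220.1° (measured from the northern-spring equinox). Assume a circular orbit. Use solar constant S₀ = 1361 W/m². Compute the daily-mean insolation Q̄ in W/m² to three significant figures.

Solar declination: sin δ = sin ε · sin λ_s = sin 23.44° × sin 220.1° = -0.25622, so δ = -14.846°.
cos H₀ = −tan(+18.0°) tan(-14.846°) = 0.0861, H₀ = 1.4846 rad.
Bracket: H₀ sin φ sin δ + cos φ cos δ sin H₀ = 1.4846×0.30902×-0.25622 + 0.95106×0.96662×0.99628 = -0.117546 + 0.915894 = 0.798348.
Q̄ = (S₀/π) × [bracket] = (1361/π) × 0.798348 = 345.9 W/m².

Q̄ ≈ 346 W/m²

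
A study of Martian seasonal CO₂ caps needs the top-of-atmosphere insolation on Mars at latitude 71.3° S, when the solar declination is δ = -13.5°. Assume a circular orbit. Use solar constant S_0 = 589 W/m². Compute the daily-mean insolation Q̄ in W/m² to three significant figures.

cos h₀ = −tan(-71.3°) tan(-13.500°) = -0.7093, h₀ = 2.3593 rad.
Bracket: h₀ sin ϕ sin δ + cos ϕ cos δ sin h₀ = 2.3593×-0.94721×-0.23345 + 0.32061×0.97237×0.70492 = 0.521703 + 0.219760 = 0.741463.
Q̄ = (S_0/π) × [bracket] = (589/π) × 0.741463 = 139.0 W/m².

Q̄ ≈ 139 W/m²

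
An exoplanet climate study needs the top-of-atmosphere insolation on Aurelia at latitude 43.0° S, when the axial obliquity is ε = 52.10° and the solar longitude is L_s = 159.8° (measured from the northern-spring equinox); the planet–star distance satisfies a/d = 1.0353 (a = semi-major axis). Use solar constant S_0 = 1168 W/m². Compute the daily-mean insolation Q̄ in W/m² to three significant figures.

Solar declination: sin δ = sin ε · sin L_s = sin 52.10° × sin 159.8° = 0.27247, so δ = +15.811°.
cos h₀ = −tan(-43.0°) tan(+15.811°) = 0.2641, h₀ = 1.3036 rad.
Bracket: h₀ sin ϕ sin δ + cos ϕ cos δ sin h₀ = 1.3036×-0.68200×0.27247 + 0.73135×0.96216×0.96450 = -0.242241 + 0.678695 = 0.436454.
Inverse-square distance factor (a/d)² = 1.0353² = 1.071846.
Q̄ = (S_0/π) × 1.071846 × [bracket] = (1168/π) × 1.071846 × 0.436454 = 173.9 W/m².

Q̄ ≈ 174 W/m²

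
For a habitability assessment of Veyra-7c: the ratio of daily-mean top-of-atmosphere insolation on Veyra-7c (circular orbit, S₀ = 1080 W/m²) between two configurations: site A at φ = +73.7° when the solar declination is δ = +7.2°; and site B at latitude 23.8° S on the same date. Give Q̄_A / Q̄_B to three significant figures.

— Configuration A (φ=+73.7°):
cos H₀ = −tan(+73.7°) tan(+7.200°) = -0.4320, H₀ = 2.0175 rad.
Bracket: H₀ sin φ sin δ + cos φ cos δ sin H₀ = 2.0175×0.95981×0.12533 + 0.28067×0.99211×0.90187 = 0.242691 + 0.251131 = 0.493822.
Q̄ = (S₀/π) × [bracket] = (1080/π) × 0.493822 = 169.76 W/m².
— Configuration B (φ=-23.8°):
cos H₀ = −tan(-23.8°) tan(+7.200°) = 0.0557, H₀ = 1.5150 rad.
Bracket: H₀ sin φ sin δ + cos φ cos δ sin H₀ = 1.5150×-0.40355×0.12533 + 0.91496×0.99211×0.99845 = -0.076624 + 0.906334 = 0.829710.
Q̄ = (S₀/π) × [bracket] = (1080/π) × 0.829710 = 285.23 W/m².
Ratio Q̄_A / Q̄_B = 169.76 / 285.23 = 0.5952.

Q̄_A / Q̄_B ≈ 0.595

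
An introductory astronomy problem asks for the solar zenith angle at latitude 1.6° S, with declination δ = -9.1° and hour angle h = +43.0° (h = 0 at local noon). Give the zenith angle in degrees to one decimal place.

θ_z = 43.4°

cos θ_z = sin φ sin δ + cos φ cos δ cos h = 0.004416 + 0.721867 = 0.726283.
θ_z = arccos(0.726283) = 43.4°.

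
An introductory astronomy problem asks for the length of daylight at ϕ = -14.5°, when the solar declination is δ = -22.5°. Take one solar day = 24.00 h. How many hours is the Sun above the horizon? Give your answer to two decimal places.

cos h₀ = −tan ϕ · tan δ = −tan(-14.5°) × tan(-22.500°) = -0.1071, so h₀ = 1.6781 rad = 96.15°.
Daylight = 2h₀/(2π) × 24.00 h = (1.6781/π) × 24.00 = 12.82 h.

12.82 h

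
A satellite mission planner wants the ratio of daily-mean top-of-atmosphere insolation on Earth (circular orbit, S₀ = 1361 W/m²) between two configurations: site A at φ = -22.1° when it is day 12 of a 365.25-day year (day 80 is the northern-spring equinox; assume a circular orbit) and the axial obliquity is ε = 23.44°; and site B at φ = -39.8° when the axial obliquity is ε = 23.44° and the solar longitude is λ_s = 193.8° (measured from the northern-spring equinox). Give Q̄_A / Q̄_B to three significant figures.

Q̄_A / Q̄_B ≈ 1.26

— Configuration A (φ=-22.1°):
Solar longitude: λ_s = 360° × (12 − 80)/365.25 = -67.023°, i.e. -67.023° + 360° = 292.977°.
sin δ = sin 23.44° × sin 292.977° = -0.36623, so δ = -21.483°.
cos H₀ = −tan(-22.1°) tan(-21.483°) = -0.1598, H₀ = 1.7313 rad.
Bracket: H₀ sin φ sin δ + cos φ cos δ sin H₀ = 1.7313×-0.37622×-0.36623 + 0.92653×0.93053×0.98715 = 0.238544 + 0.851085 = 1.089629.
Q̄ = (S₀/π) × [bracket] = (1361/π) × 1.089629 = 472.05 W/m².
— Configuration B (φ=-39.8°):
Solar declination: sin δ = sin ε · sin λ_s = sin 23.44° × sin 193.8° = -0.09489, so δ = -5.445°.
cos H₀ = −tan(-39.8°) tan(-5.445°) = -0.0794, H₀ = 1.6503 rad.
Bracket: H₀ sin φ sin δ + cos φ cos δ sin H₀ = 1.6503×-0.64011×-0.09489 + 0.76828×0.99549×0.99684 = 0.100239 + 0.762398 = 0.862637.
Q̄ = (S₀/π) × [bracket] = (1361/π) × 0.862637 = 373.71 W/m².
Ratio Q̄_A / Q̄_B = 472.05 / 373.71 = 1.263.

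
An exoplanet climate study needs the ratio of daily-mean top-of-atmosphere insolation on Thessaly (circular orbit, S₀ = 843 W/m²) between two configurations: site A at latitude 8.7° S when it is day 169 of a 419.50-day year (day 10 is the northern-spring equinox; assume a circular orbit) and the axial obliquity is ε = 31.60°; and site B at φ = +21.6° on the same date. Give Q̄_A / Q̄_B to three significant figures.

Q̄_A / Q̄_B ≈ 0.771

— Configuration A (φ=-8.7°):
Solar longitude: λ_s = 360° × (169 − 10)/419.50 = 136.448°.
sin δ = sin 31.60° × sin 136.448° = 0.36103, so δ = +21.164°.
cos H₀ = −tan(-8.7°) tan(+21.164°) = 0.0592, H₀ = 1.5115 rad.
Bracket: H₀ sin φ sin δ + cos φ cos δ sin H₀ = 1.5115×-0.15126×0.36103 + 0.98849×0.93255×0.99824 = -0.082542 + 0.920194 = 0.837652.
Q̄ = (S₀/π) × [bracket] = (843/π) × 0.837652 = 224.77 W/m².
— Configuration B (φ=+21.6°):
cos H₀ = −tan(+21.6°) tan(+21.164°) = -0.1533, H₀ = 1.7247 rad.
Bracket: H₀ sin φ sin δ + cos φ cos δ sin H₀ = 1.7247×0.36812×0.36103 + 0.92978×0.93255×0.98818 = 0.229217 + 0.856818 = 1.086035.
Q̄ = (S₀/π) × [bracket] = (843/π) × 1.086035 = 291.42 W/m².
Ratio Q̄_A / Q̄_B = 224.77 / 291.42 = 0.7713.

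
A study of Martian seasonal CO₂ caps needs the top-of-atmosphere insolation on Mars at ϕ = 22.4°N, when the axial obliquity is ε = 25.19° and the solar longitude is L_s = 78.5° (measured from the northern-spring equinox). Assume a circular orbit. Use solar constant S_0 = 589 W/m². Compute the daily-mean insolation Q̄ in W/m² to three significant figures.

Q̄ ≈ 207 W/m²

Solar declination: sin δ = sin ε · sin L_s = sin 25.19° × sin 78.5° = 0.41708, so δ = +24.650°.
cos h₀ = −tan(+22.4°) tan(+24.650°) = -0.1891, h₀ = 1.7611 rad.
Bracket: h₀ sin ϕ sin δ + cos ϕ cos δ sin h₀ = 1.7611×0.38107×0.41708 + 0.92455×0.90887×0.98195 = 0.279903 + 0.825128 = 1.105031.
Q̄ = (S_0/π) × [bracket] = (589/π) × 1.105031 = 207.2 W/m².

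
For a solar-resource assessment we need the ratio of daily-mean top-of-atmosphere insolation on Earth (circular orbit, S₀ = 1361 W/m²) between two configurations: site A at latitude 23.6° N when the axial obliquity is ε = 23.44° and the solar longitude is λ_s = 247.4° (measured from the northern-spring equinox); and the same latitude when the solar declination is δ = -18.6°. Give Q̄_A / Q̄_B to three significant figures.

— Configuration A (φ=+23.6°):
Solar declination: sin δ = sin ε · sin λ_s = sin 23.44° × sin 247.4° = -0.36724, so δ = -21.546°.
cos H₀ = −tan(+23.6°) tan(-21.546°) = 0.1725, H₀ = 1.3974 rad.
Bracket: H₀ sin φ sin δ + cos φ cos δ sin H₀ = 1.3974×0.40035×-0.36724 + 0.91636×0.93013×0.98501 = -0.205452 + 0.839557 = 0.634105.
Q̄ = (S₀/π) × [bracket] = (1361/π) × 0.634105 = 274.71 W/m².
— Configuration B (φ=+23.6°):
cos H₀ = −tan(+23.6°) tan(-18.600°) = 0.1470, H₀ = 1.4232 rad.
Bracket: H₀ sin φ sin δ + cos φ cos δ sin H₀ = 1.4232×0.40035×-0.31896 + 0.91636×0.94777×0.98913 = -0.181736 + 0.859058 = 0.677322.
Q̄ = (S₀/π) × [bracket] = (1361/π) × 0.677322 = 293.43 W/m².
Ratio Q̄_A / Q̄_B = 274.71 / 293.43 = 0.9362.

Q̄_A / Q̄_B ≈ 0.936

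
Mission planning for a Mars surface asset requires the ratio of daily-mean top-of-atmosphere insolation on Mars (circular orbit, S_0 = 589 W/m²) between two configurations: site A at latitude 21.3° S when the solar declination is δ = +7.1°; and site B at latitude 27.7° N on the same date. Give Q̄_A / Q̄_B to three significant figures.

Q̄_A / Q̄_B ≈ 0.881

— Configuration A (ϕ=-21.3°):
cos h₀ = −tan(-21.3°) tan(+7.100°) = 0.0486, h₀ = 1.5222 rad.
Bracket: h₀ sin ϕ sin δ + cos ϕ cos δ sin h₀ = 1.5222×-0.36325×0.12360 + 0.93169×0.99233×0.99882 = -0.068343 + 0.923453 = 0.855110.
Q̄ = (S_0/π) × [bracket] = (589/π) × 0.855110 = 160.32 W/m².
— Configuration B (ϕ=+27.7°):
cos h₀ = −tan(+27.7°) tan(+7.100°) = -0.0654, h₀ = 1.6362 rad.
Bracket: h₀ sin ϕ sin δ + cos ϕ cos δ sin h₀ = 1.6362×0.46484×0.12360 + 0.88539×0.99233×0.99786 = 0.094007 + 0.876719 = 0.970726.
Q̄ = (S_0/π) × [bracket] = (589/π) × 0.970726 = 182.00 W/m².
Ratio Q̄_A / Q̄_B = 160.32 / 182.00 = 0.8809.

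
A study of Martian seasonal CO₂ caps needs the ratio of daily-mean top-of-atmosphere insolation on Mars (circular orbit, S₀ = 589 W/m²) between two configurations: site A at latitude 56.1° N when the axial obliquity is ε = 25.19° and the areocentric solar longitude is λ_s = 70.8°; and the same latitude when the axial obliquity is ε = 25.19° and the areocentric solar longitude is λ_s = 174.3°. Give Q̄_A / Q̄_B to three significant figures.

— Configuration A (φ=+56.1°):
sin δ = sin 25.19° × sin 70.8° = 0.40195, so δ = +23.700°.
cos H₀ = −tan(+56.1°) tan(+23.700°) = -0.6533, H₀ = 2.2827 rad.
Bracket: H₀ sin φ sin δ + cos φ cos δ sin H₀ = 2.2827×0.83001×0.40195 + 0.55775×0.91566×0.75714 = 0.761560 + 0.386678 = 1.148238.
Q̄ = (S₀/π) × [bracket] = (589/π) × 1.148238 = 215.28 W/m².
— Configuration B (φ=+56.1°):
sin δ = sin 25.19° × sin 174.3° = 0.04227, so δ = +2.423°.
cos H₀ = −tan(+56.1°) tan(+2.423°) = -0.0630, H₀ = 1.6338 rad.
Bracket: H₀ sin φ sin δ + cos φ cos δ sin H₀ = 1.6338×0.83001×0.04227 + 0.55775×0.99911×0.99802 = 0.057321 + 0.556150 = 0.613471.
Q̄ = (S₀/π) × [bracket] = (589/π) × 0.613471 = 115.02 W/m².
Ratio Q̄_A / Q̄_B = 215.28 / 115.02 = 1.872.

Q̄_A / Q̄_B ≈ 1.87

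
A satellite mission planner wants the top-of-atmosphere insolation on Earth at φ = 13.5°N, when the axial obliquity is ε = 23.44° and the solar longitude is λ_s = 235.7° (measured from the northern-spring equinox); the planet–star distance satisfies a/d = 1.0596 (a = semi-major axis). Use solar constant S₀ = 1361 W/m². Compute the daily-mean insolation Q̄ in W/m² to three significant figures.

Solar declination: sin δ = sin ε · sin λ_s = sin 23.44° × sin 235.7° = -0.32861, so δ = -19.185°.
cos H₀ = −tan(+13.5°) tan(-19.185°) = 0.0835, H₀ = 1.4872 rad.
Bracket: H₀ sin φ sin δ + cos φ cos δ sin H₀ = 1.4872×0.23345×-0.32861 + 0.97237×0.94446×0.99651 = -0.114089 + 0.915159 = 0.801070.
Inverse-square distance factor (a/d)² = 1.0596² = 1.122752.
Q̄ = (S₀/π) × 1.122752 × [bracket] = (1361/π) × 1.122752 × 0.801070 = 389.6 W/m².

Q̄ ≈ 390 W/m²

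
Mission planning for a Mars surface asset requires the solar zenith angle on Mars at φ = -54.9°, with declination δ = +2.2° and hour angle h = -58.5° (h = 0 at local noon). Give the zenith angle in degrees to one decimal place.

cos θ_z = sin φ sin δ + cos φ cos δ cos h = -0.031407 + 0.300218 = 0.268811.
θ_z = arccos(0.268811) = 74.4°.

θ_z = 74.4°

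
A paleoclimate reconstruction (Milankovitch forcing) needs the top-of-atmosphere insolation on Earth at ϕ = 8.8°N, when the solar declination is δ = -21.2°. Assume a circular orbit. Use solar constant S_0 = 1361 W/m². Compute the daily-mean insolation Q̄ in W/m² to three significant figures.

cos h₀ = −tan(+8.8°) tan(-21.200°) = 0.0600, h₀ = 1.5107 rad.
Bracket: h₀ sin ϕ sin δ + cos ϕ cos δ sin h₀ = 1.5107×0.15299×-0.36162 + 0.98823×0.93232×0.99820 = -0.083578 + 0.919688 = 0.836110.
Q̄ = (S_0/π) × [bracket] = (1361/π) × 0.836110 = 362.2 W/m².

Q̄ ≈ 362 W/m²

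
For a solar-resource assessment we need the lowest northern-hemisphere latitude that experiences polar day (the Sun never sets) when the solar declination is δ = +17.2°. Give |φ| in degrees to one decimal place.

Polar day requires cos H₀ = −tan φ tan δ ≤ −1, i.e. tan φ tan δ ≥ 1.
The boundary is |tan φ| · |tan δ| = 1, so |φ| = 90° − |δ| = 90° − 17.2° = 72.8° in the northern hemisphere.

|φ| = 72.8°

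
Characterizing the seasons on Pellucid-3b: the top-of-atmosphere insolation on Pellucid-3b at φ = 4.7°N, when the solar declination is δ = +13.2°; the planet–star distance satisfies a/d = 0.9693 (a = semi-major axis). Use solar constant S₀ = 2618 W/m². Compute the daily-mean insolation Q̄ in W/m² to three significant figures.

Q̄ ≈ 783 W/m²

cos H₀ = −tan(+4.7°) tan(+13.200°) = -0.0193, H₀ = 1.5901 rad.
Bracket: H₀ sin φ sin δ + cos φ cos δ sin H₀ = 1.5901×0.08194×0.22835 + 0.99664×0.97358×0.99981 = 0.029752 + 0.970124 = 0.999876.
Inverse-square distance factor (a/d)² = 0.9693² = 0.939542.
Q̄ = (S₀/π) × 0.939542 × [bracket] = (2618/π) × 0.939542 × 0.999876 = 782.9 W/m².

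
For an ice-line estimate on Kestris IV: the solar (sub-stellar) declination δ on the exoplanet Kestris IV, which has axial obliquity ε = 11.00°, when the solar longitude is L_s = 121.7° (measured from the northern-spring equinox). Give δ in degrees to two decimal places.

δ = +9.34°

sin δ = sin ε · sin L_s = sin 11.00° × sin 121.7° = 0.162342.
δ = arcsin(0.162342) = +9.34°.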